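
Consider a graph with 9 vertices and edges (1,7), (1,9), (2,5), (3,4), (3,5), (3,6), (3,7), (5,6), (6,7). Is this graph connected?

Step 1: Build adjacency list from edges:
  1: 7, 9
  2: 5
  3: 4, 5, 6, 7
  4: 3
  5: 2, 3, 6
  6: 3, 5, 7
  7: 1, 3, 6
  8: (none)
  9: 1

Step 2: Run BFS/DFS from vertex 1:
  Visited: {1, 7, 9, 3, 6, 4, 5, 2}
  Reached 8 of 9 vertices

Step 3: Only 8 of 9 vertices reached. Graph is disconnected.
Connected components: {1, 2, 3, 4, 5, 6, 7, 9}, {8}
Answer: No, the graph is not connected (2 components).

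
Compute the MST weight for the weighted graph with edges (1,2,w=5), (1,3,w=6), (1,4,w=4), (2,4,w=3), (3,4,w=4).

Apply Kruskal's algorithm (sort edges by weight, add if no cycle):

Sorted edges by weight:
  (2,4) w=3
  (1,4) w=4
  (3,4) w=4
  (1,2) w=5
  (1,3) w=6

Add edge (2,4) w=3 -- no cycle. Running total: 3
Add edge (1,4) w=4 -- no cycle. Running total: 7
Add edge (3,4) w=4 -- no cycle. Running total: 11

MST edges: (2,4,w=3), (1,4,w=4), (3,4,w=4)
Total MST weight: 3 + 4 + 4 = 11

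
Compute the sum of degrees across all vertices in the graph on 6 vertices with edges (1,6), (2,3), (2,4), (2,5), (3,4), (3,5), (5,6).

Step 1: Count edges incident to each vertex:
  deg(1) = 1 (neighbors: 6)
  deg(2) = 3 (neighbors: 3, 4, 5)
  deg(3) = 3 (neighbors: 2, 4, 5)
  deg(4) = 2 (neighbors: 2, 3)
  deg(5) = 3 (neighbors: 2, 3, 6)
  deg(6) = 2 (neighbors: 1, 5)

Step 2: Sum all degrees:
  1 + 3 + 3 + 2 + 3 + 2 = 14

Verification: sum of degrees = 2 * |E| = 2 * 7 = 14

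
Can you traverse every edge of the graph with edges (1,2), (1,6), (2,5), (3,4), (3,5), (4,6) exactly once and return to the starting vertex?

Step 1: Find the degree of each vertex:
  deg(1) = 2
  deg(2) = 2
  deg(3) = 2
  deg(4) = 2
  deg(5) = 2
  deg(6) = 2

Step 2: Count vertices with odd degree:
  All vertices have even degree (0 odd-degree vertices)

Step 3: Apply Euler's theorem:
  - Eulerian circuit exists iff graph is connected and all vertices have even degree
  - Eulerian path exists iff graph is connected and has 0 or 2 odd-degree vertices

Graph is connected with 0 odd-degree vertices.
Both Eulerian circuit and Eulerian path exist.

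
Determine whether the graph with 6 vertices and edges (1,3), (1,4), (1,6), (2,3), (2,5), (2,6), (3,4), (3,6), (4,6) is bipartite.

Step 1: Attempt 2-coloring using BFS:
  Start at vertex 1, assign color 0
  Color vertex 3 with color 1 (neighbor of 1)
  Color vertex 4 with color 1 (neighbor of 1)
  Color vertex 6 with color 1 (neighbor of 1)
  Color vertex 2 with color 0 (neighbor of 3)

Step 2: Conflict found! Vertices 3 and 4 are adjacent but have the same color.
This means the graph contains an odd cycle.

The graph is NOT bipartite.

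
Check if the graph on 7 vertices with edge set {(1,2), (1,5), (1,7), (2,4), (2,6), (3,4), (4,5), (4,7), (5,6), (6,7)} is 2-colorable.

Step 1: Attempt 2-coloring using BFS:
  Start at vertex 1, assign color 0
  Color vertex 2 with color 1 (neighbor of 1)
  Color vertex 5 with color 1 (neighbor of 1)
  Color vertex 7 with color 1 (neighbor of 1)
  Color vertex 4 with color 0 (neighbor of 2)
  Color vertex 6 with color 0 (neighbor of 2)
  Color vertex 3 with color 1 (neighbor of 4)

Step 2: 2-coloring succeeded. No conflicts found.
  Set A (color 0): {1, 4, 6}
  Set B (color 1): {2, 3, 5, 7}

The graph is bipartite with partition {1, 4, 6}, {2, 3, 5, 7}.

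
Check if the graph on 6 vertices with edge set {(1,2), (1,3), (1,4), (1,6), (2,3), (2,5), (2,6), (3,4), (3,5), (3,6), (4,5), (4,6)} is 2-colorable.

Step 1: Attempt 2-coloring using BFS:
  Start at vertex 1, assign color 0
  Color vertex 2 with color 1 (neighbor of 1)
  Color vertex 3 with color 1 (neighbor of 1)
  Color vertex 4 with color 1 (neighbor of 1)
  Color vertex 6 with color 1 (neighbor of 1)

Step 2: Conflict found! Vertices 2 and 3 are adjacent but have the same color.
This means the graph contains an odd cycle.

The graph is NOT bipartite.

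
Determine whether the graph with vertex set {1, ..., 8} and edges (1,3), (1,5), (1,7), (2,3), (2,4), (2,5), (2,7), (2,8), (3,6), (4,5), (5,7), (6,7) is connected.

Step 1: Build adjacency list from edges:
  1: 3, 5, 7
  2: 3, 4, 5, 7, 8
  3: 1, 2, 6
  4: 2, 5
  5: 1, 2, 4, 7
  6: 3, 7
  7: 1, 2, 5, 6
  8: 2

Step 2: Run BFS/DFS from vertex 1:
  Visited: {1, 3, 5, 7, 2, 6, 4, 8}
  Reached 8 of 8 vertices

Step 3: All 8 vertices reached from vertex 1, so the graph is connected.
Answer: Yes, the graph is connected.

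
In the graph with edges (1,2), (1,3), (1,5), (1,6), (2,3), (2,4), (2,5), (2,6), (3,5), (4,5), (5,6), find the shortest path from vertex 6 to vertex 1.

Step 1: Build adjacency list:
  1: 2, 3, 5, 6
  2: 1, 3, 4, 5, 6
  3: 1, 2, 5
  4: 2, 5
  5: 1, 2, 3, 4, 6
  6: 1, 2, 5

Step 2: BFS from vertex 6 to find shortest path to 1:
  vertex 1 reached at distance 1

Step 3: Shortest path: 6 -> 1
Path length: 1 edge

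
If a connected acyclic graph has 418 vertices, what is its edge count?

A tree on n vertices always has exactly n - 1 edges.
For n = 418: edges = 418 - 1 = 417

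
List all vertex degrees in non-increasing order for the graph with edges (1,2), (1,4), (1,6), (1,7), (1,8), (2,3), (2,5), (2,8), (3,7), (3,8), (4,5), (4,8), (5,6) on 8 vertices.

Step 1: Count edges incident to each vertex:
  deg(1) = 5 (neighbors: 2, 4, 6, 7, 8)
  deg(2) = 4 (neighbors: 1, 3, 5, 8)
  deg(3) = 3 (neighbors: 2, 7, 8)
  deg(4) = 3 (neighbors: 1, 5, 8)
  deg(5) = 3 (neighbors: 2, 4, 6)
  deg(6) = 2 (neighbors: 1, 5)
  deg(7) = 2 (neighbors: 1, 3)
  deg(8) = 4 (neighbors: 1, 2, 3, 4)

Step 2: Sort degrees in non-increasing order:
  Degrees: [5, 4, 3, 3, 3, 2, 2, 4] -> sorted: [5, 4, 4, 3, 3, 3, 2, 2]

Degree sequence: [5, 4, 4, 3, 3, 3, 2, 2]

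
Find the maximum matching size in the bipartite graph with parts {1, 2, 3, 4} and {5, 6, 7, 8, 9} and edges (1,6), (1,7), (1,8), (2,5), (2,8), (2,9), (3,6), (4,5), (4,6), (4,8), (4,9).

Step 1: List the neighbors of each left vertex:
  1: 6, 7, 8
  2: 5, 8, 9
  3: 6
  4: 5, 6, 8, 9

Step 2: Greedily match left vertices, then look for augmenting paths:
  Match 1 -- 7
  Match 2 -- 5
  Match 3 -- 6
  Match 4 -- 8
  No augmenting path remains.

Step 3: Verify this is maximum:
  Matching size 4 = min(|L|, |R|) = min(4, 5), which is an upper bound, so this matching is maximum.

Maximum matching: {(1,7), (2,5), (3,6), (4,8)}
Size: 4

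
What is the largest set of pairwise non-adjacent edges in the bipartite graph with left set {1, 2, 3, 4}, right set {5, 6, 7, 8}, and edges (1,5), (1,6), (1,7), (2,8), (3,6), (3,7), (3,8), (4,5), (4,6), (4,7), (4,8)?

Step 1: List the neighbors of each left vertex:
  1: 5, 6, 7
  2: 8
  3: 6, 7, 8
  4: 5, 6, 7, 8

Step 2: Greedily match left vertices, then look for augmenting paths:
  Match 1 -- 5
  Match 2 -- 8
  Match 3 -- 6
  Match 4 -- 7
  No augmenting path remains.

Step 3: Verify this is maximum:
  Matching size 4 = min(|L|, |R|) = min(4, 4), which is an upper bound, so this matching is maximum.

Maximum matching: {(1,5), (2,8), (3,6), (4,7)}
Size: 4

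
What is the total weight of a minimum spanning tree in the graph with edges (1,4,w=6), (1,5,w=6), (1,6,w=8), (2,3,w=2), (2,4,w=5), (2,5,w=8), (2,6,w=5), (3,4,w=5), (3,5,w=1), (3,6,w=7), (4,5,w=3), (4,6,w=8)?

Apply Kruskal's algorithm (sort edges by weight, add if no cycle):

Sorted edges by weight:
  (3,5) w=1
  (2,3) w=2
  (4,5) w=3
  (2,4) w=5
  (2,6) w=5
  (3,4) w=5
  (1,5) w=6
  (1,4) w=6
  (3,6) w=7
  (1,6) w=8
  (2,5) w=8
  (4,6) w=8

Add edge (3,5) w=1 -- no cycle. Running total: 1
Add edge (2,3) w=2 -- no cycle. Running total: 3
Add edge (4,5) w=3 -- no cycle. Running total: 6
Skip edge (2,4) w=5 -- would create cycle
Add edge (2,6) w=5 -- no cycle. Running total: 11
Skip edge (3,4) w=5 -- would create cycle
Add edge (1,5) w=6 -- no cycle. Running total: 17

MST edges: (3,5,w=1), (2,3,w=2), (4,5,w=3), (2,6,w=5), (1,5,w=6)
Total MST weight: 1 + 2 + 3 + 5 + 6 = 17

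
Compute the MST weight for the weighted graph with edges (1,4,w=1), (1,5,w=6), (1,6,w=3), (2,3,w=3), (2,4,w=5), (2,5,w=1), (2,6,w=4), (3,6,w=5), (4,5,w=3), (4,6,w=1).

Apply Kruskal's algorithm (sort edges by weight, add if no cycle):

Sorted edges by weight:
  (1,4) w=1
  (2,5) w=1
  (4,6) w=1
  (1,6) w=3
  (2,3) w=3
  (4,5) w=3
  (2,6) w=4
  (2,4) w=5
  (3,6) w=5
  (1,5) w=6

Add edge (1,4) w=1 -- no cycle. Running total: 1
Add edge (2,5) w=1 -- no cycle. Running total: 2
Add edge (4,6) w=1 -- no cycle. Running total: 3
Skip edge (1,6) w=3 -- would create cycle
Add edge (2,3) w=3 -- no cycle. Running total: 6
Add edge (4,5) w=3 -- no cycle. Running total: 9

MST edges: (1,4,w=1), (2,5,w=1), (4,6,w=1), (2,3,w=3), (4,5,w=3)
Total MST weight: 1 + 1 + 1 + 3 + 3 = 9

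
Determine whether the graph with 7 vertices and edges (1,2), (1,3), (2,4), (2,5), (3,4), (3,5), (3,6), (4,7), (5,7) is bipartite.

Step 1: Attempt 2-coloring using BFS:
  Start at vertex 1, assign color 0
  Color vertex 2 with color 1 (neighbor of 1)
  Color vertex 3 with color 1 (neighbor of 1)
  Color vertex 4 with color 0 (neighbor of 2)
  Color vertex 5 with color 0 (neighbor of 2)
  Color vertex 6 with color 0 (neighbor of 3)
  Color vertex 7 with color 1 (neighbor of 4)

Step 2: 2-coloring succeeded. No conflicts found.
  Set A (color 0): {1, 4, 5, 6}
  Set B (color 1): {2, 3, 7}

The graph is bipartite with partition {1, 4, 5, 6}, {2, 3, 7}.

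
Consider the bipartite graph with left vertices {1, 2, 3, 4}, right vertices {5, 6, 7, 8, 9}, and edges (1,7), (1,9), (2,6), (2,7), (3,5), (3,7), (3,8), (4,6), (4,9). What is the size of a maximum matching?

Step 1: List the neighbors of each left vertex:
  1: 7, 9
  2: 6, 7
  3: 5, 7, 8
  4: 6, 9

Step 2: Greedily match left vertices, then look for augmenting paths:
  Match 1 -- 7
  Match 2 -- 6
  Match 3 -- 5
  Match 4 -- 9
  No augmenting path remains.

Step 3: Verify this is maximum:
  Matching size 4 = min(|L|, |R|) = min(4, 5), which is an upper bound, so this matching is maximum.

Maximum matching: {(1,7), (2,6), (3,5), (4,9)}
Size: 4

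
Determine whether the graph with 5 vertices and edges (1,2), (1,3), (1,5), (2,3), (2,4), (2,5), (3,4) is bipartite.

Step 1: Attempt 2-coloring using BFS:
  Start at vertex 1, assign color 0
  Color vertex 2 with color 1 (neighbor of 1)
  Color vertex 3 with color 1 (neighbor of 1)
  Color vertex 5 with color 1 (neighbor of 1)

Step 2: Conflict found! Vertices 2 and 3 are adjacent but have the same color.
This means the graph contains an odd cycle.

The graph is NOT bipartite.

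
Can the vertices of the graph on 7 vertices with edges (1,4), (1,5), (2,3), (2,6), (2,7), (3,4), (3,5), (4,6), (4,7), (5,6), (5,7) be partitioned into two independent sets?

Step 1: Attempt 2-coloring using BFS:
  Start at vertex 1, assign color 0
  Color vertex 4 with color 1 (neighbor of 1)
  Color vertex 5 with color 1 (neighbor of 1)
  Color vertex 3 with color 0 (neighbor of 4)
  Color vertex 6 with color 0 (neighbor of 4)
  Color vertex 7 with color 0 (neighbor of 4)
  Color vertex 2 with color 1 (neighbor of 3)

Step 2: 2-coloring succeeded. No conflicts found.
  Set A (color 0): {1, 3, 6, 7}
  Set B (color 1): {2, 4, 5}

The graph is bipartite with partition {1, 3, 6, 7}, {2, 4, 5}.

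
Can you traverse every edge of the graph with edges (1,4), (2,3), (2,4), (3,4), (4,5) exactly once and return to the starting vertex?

Step 1: Find the degree of each vertex:
  deg(1) = 1
  deg(2) = 2
  deg(3) = 2
  deg(4) = 4
  deg(5) = 1

Step 2: Count vertices with odd degree:
  Odd-degree vertices: 1, 5 (2 total)

Step 3: Apply Euler's theorem:
  - Eulerian circuit exists iff graph is connected and all vertices have even degree
  - Eulerian path exists iff graph is connected and has 0 or 2 odd-degree vertices

Graph is connected with exactly 2 odd-degree vertices (1, 5).
Eulerian path exists (starting and ending at the odd-degree vertices), but no Eulerian circuit.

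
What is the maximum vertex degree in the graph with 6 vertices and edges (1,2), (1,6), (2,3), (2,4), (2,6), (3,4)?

Step 1: Count edges incident to each vertex:
  deg(1) = 2 (neighbors: 2, 6)
  deg(2) = 4 (neighbors: 1, 3, 4, 6)
  deg(3) = 2 (neighbors: 2, 4)
  deg(4) = 2 (neighbors: 2, 3)
  deg(5) = 0 (neighbors: none)
  deg(6) = 2 (neighbors: 1, 2)

Step 2: Find maximum:
  max(2, 4, 2, 2, 0, 2) = 4 (vertex 2)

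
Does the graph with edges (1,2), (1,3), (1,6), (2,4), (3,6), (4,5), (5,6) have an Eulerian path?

Step 1: Find the degree of each vertex:
  deg(1) = 3
  deg(2) = 2
  deg(3) = 2
  deg(4) = 2
  deg(5) = 2
  deg(6) = 3

Step 2: Count vertices with odd degree:
  Odd-degree vertices: 1, 6 (2 total)

Step 3: Apply Euler's theorem:
  - Eulerian circuit exists iff graph is connected and all vertices have even degree
  - Eulerian path exists iff graph is connected and has 0 or 2 odd-degree vertices

Graph is connected with exactly 2 odd-degree vertices (1, 6).
Eulerian path exists (starting and ending at the odd-degree vertices), but no Eulerian circuit.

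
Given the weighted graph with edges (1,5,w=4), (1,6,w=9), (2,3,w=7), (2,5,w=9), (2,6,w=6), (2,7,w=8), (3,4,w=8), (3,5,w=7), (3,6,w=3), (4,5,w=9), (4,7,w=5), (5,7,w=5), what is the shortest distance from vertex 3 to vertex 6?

Step 1: Build adjacency list with weights:
  1: 5(w=4), 6(w=9)
  2: 3(w=7), 5(w=9), 6(w=6), 7(w=8)
  3: 2(w=7), 4(w=8), 5(w=7), 6(w=3)
  4: 3(w=8), 5(w=9), 7(w=5)
  5: 1(w=4), 2(w=9), 3(w=7), 4(w=9), 7(w=5)
  6: 1(w=9), 2(w=6), 3(w=3)
  7: 2(w=8), 4(w=5), 5(w=5)

Step 2: Apply Dijkstra's algorithm from vertex 3:
  Visit vertex 3 (distance=0)
    Update dist[2] = 7
    Update dist[4] = 8
    Update dist[5] = 7
    Update dist[6] = 3
  Visit vertex 6 (distance=3)
    Update dist[1] = 12

Step 3: Shortest path: 3 -> 6
Total weight: 3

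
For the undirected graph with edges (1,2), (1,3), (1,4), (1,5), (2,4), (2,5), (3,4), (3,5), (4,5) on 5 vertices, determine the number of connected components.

Step 1: Build adjacency list from edges:
  1: 2, 3, 4, 5
  2: 1, 4, 5
  3: 1, 4, 5
  4: 1, 2, 3, 5
  5: 1, 2, 3, 4

Step 2: Run BFS/DFS from vertex 1:
  Visited: {1, 2, 3, 4, 5}
  Reached 5 of 5 vertices

Step 3: All 5 vertices reached from vertex 1, so the graph is connected.
Number of connected components: 1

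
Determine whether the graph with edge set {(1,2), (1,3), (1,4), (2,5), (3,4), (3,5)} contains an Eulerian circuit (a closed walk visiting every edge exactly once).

Step 1: Find the degree of each vertex:
  deg(1) = 3
  deg(2) = 2
  deg(3) = 3
  deg(4) = 2
  deg(5) = 2

Step 2: Count vertices with odd degree:
  Odd-degree vertices: 1, 3 (2 total)

Step 3: Apply Euler's theorem:
  - Eulerian circuit exists iff graph is connected and all vertices have even degree
  - Eulerian path exists iff graph is connected and has 0 or 2 odd-degree vertices

Graph is connected with exactly 2 odd-degree vertices (1, 3).
Eulerian path exists (starting and ending at the odd-degree vertices), but no Eulerian circuit.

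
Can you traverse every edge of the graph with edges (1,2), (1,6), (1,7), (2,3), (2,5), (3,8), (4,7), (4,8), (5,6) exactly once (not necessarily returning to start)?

Step 1: Find the degree of each vertex:
  deg(1) = 3
  deg(2) = 3
  deg(3) = 2
  deg(4) = 2
  deg(5) = 2
  deg(6) = 2
  deg(7) = 2
  deg(8) = 2

Step 2: Count vertices with odd degree:
  Odd-degree vertices: 1, 2 (2 total)

Step 3: Apply Euler's theorem:
  - Eulerian circuit exists iff graph is connected and all vertices have even degree
  - Eulerian path exists iff graph is connected and has 0 or 2 odd-degree vertices

Graph is connected with exactly 2 odd-degree vertices (1, 2).
Eulerian path exists (starting and ending at the odd-degree vertices), but no Eulerian circuit.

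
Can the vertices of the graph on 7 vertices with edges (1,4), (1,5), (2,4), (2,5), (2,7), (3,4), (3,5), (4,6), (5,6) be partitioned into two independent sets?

Step 1: Attempt 2-coloring using BFS:
  Start at vertex 1, assign color 0
  Color vertex 4 with color 1 (neighbor of 1)
  Color vertex 5 with color 1 (neighbor of 1)
  Color vertex 2 with color 0 (neighbor of 4)
  Color vertex 3 with color 0 (neighbor of 4)
  Color vertex 6 with color 0 (neighbor of 4)
  Color vertex 7 with color 1 (neighbor of 2)

Step 2: 2-coloring succeeded. No conflicts found.
  Set A (color 0): {1, 2, 3, 6}
  Set B (color 1): {4, 5, 7}

The graph is bipartite with partition {1, 2, 3, 6}, {4, 5, 7}.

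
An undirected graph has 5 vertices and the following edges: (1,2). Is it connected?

Step 1: Build adjacency list from edges:
  1: 2
  2: 1
  3: (none)
  4: (none)
  5: (none)

Step 2: Run BFS/DFS from vertex 1:
  Visited: {1, 2}
  Reached 2 of 5 vertices

Step 3: Only 2 of 5 vertices reached. Graph is disconnected.
Connected components: {1, 2}, {3}, {4}, {5}
Answer: No, the graph is not connected (4 components).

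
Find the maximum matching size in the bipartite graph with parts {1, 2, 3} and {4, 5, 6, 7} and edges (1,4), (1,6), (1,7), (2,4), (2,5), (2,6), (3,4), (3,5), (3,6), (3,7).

Step 1: List the neighbors of each left vertex:
  1: 4, 6, 7
  2: 4, 5, 6
  3: 4, 5, 6, 7

Step 2: Greedily match left vertices, then look for augmenting paths:
  Match 1 -- 4
  Match 2 -- 5
  Match 3 -- 6
  No augmenting path remains.

Step 3: Verify this is maximum:
  Matching size 3 = min(|L|, |R|) = min(3, 4), which is an upper bound, so this matching is maximum.

Maximum matching: {(1,4), (2,5), (3,6)}
Size: 3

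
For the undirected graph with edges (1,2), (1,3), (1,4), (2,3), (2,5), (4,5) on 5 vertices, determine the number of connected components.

Step 1: Build adjacency list from edges:
  1: 2, 3, 4
  2: 1, 3, 5
  3: 1, 2
  4: 1, 5
  5: 2, 4

Step 2: Run BFS/DFS from vertex 1:
  Visited: {1, 2, 3, 4, 5}
  Reached 5 of 5 vertices

Step 3: All 5 vertices reached from vertex 1, so the graph is connected.
Number of connected components: 1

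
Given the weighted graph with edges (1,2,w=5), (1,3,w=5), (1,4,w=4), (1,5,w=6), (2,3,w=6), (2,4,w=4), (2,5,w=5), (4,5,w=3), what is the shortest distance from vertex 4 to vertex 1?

Step 1: Build adjacency list with weights:
  1: 2(w=5), 3(w=5), 4(w=4), 5(w=6)
  2: 1(w=5), 3(w=6), 4(w=4), 5(w=5)
  3: 1(w=5), 2(w=6)
  4: 1(w=4), 2(w=4), 5(w=3)
  5: 1(w=6), 2(w=5), 4(w=3)

Step 2: Apply Dijkstra's algorithm from vertex 4:
  Visit vertex 4 (distance=0)
    Update dist[1] = 4
    Update dist[2] = 4
    Update dist[5] = 3
  Visit vertex 5 (distance=3)
  Visit vertex 1 (distance=4)
    Update dist[3] = 9

Step 3: Shortest path: 4 -> 1
Total weight: 4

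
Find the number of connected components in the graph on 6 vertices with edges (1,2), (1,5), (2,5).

Step 1: Build adjacency list from edges:
  1: 2, 5
  2: 1, 5
  3: (none)
  4: (none)
  5: 1, 2
  6: (none)

Step 2: Run BFS/DFS from vertex 1:
  Visited: {1, 2, 5}
  Reached 3 of 6 vertices

Step 3: Only 3 of 6 vertices reached. Graph is disconnected.
Connected components: {1, 2, 5}, {3}, {4}, {6}
Number of connected components: 4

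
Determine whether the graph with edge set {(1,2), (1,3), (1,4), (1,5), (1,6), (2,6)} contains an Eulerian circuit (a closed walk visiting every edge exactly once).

Step 1: Find the degree of each vertex:
  deg(1) = 5
  deg(2) = 2
  deg(3) = 1
  deg(4) = 1
  deg(5) = 1
  deg(6) = 2

Step 2: Count vertices with odd degree:
  Odd-degree vertices: 1, 3, 4, 5 (4 total)

Step 3: Apply Euler's theorem:
  - Eulerian circuit exists iff graph is connected and all vertices have even degree
  - Eulerian path exists iff graph is connected and has 0 or 2 odd-degree vertices

Graph has 4 odd-degree vertices (need 0 or 2).
Neither Eulerian path nor Eulerian circuit exists.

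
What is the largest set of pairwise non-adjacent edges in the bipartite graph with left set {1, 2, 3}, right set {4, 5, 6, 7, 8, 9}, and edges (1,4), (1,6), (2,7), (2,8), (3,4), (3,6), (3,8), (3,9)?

Step 1: List the neighbors of each left vertex:
  1: 4, 6
  2: 7, 8
  3: 4, 6, 8, 9

Step 2: Greedily match left vertices, then look for augmenting paths:
  Match 1 -- 4
  Match 2 -- 7
  Match 3 -- 6
  No augmenting path remains.

Step 3: Verify this is maximum:
  Matching size 3 = min(|L|, |R|) = min(3, 6), which is an upper bound, so this matching is maximum.

Maximum matching: {(1,4), (2,7), (3,6)}
Size: 3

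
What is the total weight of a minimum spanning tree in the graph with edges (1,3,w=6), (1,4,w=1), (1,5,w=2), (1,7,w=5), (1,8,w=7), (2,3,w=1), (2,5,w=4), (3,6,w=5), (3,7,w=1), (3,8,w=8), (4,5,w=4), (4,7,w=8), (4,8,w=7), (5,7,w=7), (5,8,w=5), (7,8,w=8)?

Apply Kruskal's algorithm (sort edges by weight, add if no cycle):

Sorted edges by weight:
  (1,4) w=1
  (2,3) w=1
  (3,7) w=1
  (1,5) w=2
  (2,5) w=4
  (4,5) w=4
  (1,7) w=5
  (3,6) w=5
  (5,8) w=5
  (1,3) w=6
  (1,8) w=7
  (4,8) w=7
  (5,7) w=7
  (3,8) w=8
  (4,7) w=8
  (7,8) w=8

Add edge (1,4) w=1 -- no cycle. Running total: 1
Add edge (2,3) w=1 -- no cycle. Running total: 2
Add edge (3,7) w=1 -- no cycle. Running total: 3
Add edge (1,5) w=2 -- no cycle. Running total: 5
Add edge (2,5) w=4 -- no cycle. Running total: 9
Skip edge (4,5) w=4 -- would create cycle
Skip edge (1,7) w=5 -- would create cycle
Add edge (3,6) w=5 -- no cycle. Running total: 14
Add edge (5,8) w=5 -- no cycle. Running total: 19

MST edges: (1,4,w=1), (2,3,w=1), (3,7,w=1), (1,5,w=2), (2,5,w=4), (3,6,w=5), (5,8,w=5)
Total MST weight: 1 + 1 + 1 + 2 + 4 + 5 + 5 = 19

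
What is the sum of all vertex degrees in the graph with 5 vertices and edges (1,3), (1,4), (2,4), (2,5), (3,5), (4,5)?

Step 1: Count edges incident to each vertex:
  deg(1) = 2 (neighbors: 3, 4)
  deg(2) = 2 (neighbors: 4, 5)
  deg(3) = 2 (neighbors: 1, 5)
  deg(4) = 3 (neighbors: 1, 2, 5)
  deg(5) = 3 (neighbors: 2, 3, 4)

Step 2: Sum all degrees:
  2 + 2 + 2 + 3 + 3 = 12

Verification: sum of degrees = 2 * |E| = 2 * 6 = 12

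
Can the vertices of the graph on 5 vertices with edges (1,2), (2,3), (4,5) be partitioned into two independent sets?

Step 1: Attempt 2-coloring using BFS:
  Start at vertex 1, assign color 0
  Color vertex 2 with color 1 (neighbor of 1)
  Color vertex 3 with color 0 (neighbor of 2)
  Start new component at vertex 4, assign color 0
  Color vertex 5 with color 1 (neighbor of 4)

Step 2: 2-coloring succeeded. No conflicts found.
  Set A (color 0): {1, 3, 4}
  Set B (color 1): {2, 5}

The graph is bipartite with partition {1, 3, 4}, {2, 5}.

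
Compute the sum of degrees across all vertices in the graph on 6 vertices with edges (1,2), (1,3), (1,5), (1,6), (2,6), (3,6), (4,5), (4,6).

Step 1: Count edges incident to each vertex:
  deg(1) = 4 (neighbors: 2, 3, 5, 6)
  deg(2) = 2 (neighbors: 1, 6)
  deg(3) = 2 (neighbors: 1, 6)
  deg(4) = 2 (neighbors: 5, 6)
  deg(5) = 2 (neighbors: 1, 4)
  deg(6) = 4 (neighbors: 1, 2, 3, 4)

Step 2: Sum all degrees:
  4 + 2 + 2 + 2 + 2 + 4 = 16

Verification: sum of degrees = 2 * |E| = 2 * 8 = 16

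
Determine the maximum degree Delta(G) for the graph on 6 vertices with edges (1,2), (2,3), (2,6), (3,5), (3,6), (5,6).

Step 1: Count edges incident to each vertex:
  deg(1) = 1 (neighbors: 2)
  deg(2) = 3 (neighbors: 1, 3, 6)
  deg(3) = 3 (neighbors: 2, 5, 6)
  deg(4) = 0 (neighbors: none)
  deg(5) = 2 (neighbors: 3, 6)
  deg(6) = 3 (neighbors: 2, 3, 5)

Step 2: Find maximum:
  max(1, 3, 3, 0, 2, 3) = 3 (vertex 2)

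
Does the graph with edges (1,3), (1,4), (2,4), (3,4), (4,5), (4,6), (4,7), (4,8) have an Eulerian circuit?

Step 1: Find the degree of each vertex:
  deg(1) = 2
  deg(2) = 1
  deg(3) = 2
  deg(4) = 7
  deg(5) = 1
  deg(6) = 1
  deg(7) = 1
  deg(8) = 1

Step 2: Count vertices with odd degree:
  Odd-degree vertices: 2, 4, 5, 6, 7, 8 (6 total)

Step 3: Apply Euler's theorem:
  - Eulerian circuit exists iff graph is connected and all vertices have even degree
  - Eulerian path exists iff graph is connected and has 0 or 2 odd-degree vertices

Graph has 6 odd-degree vertices (need 0 or 2).
Neither Eulerian path nor Eulerian circuit exists.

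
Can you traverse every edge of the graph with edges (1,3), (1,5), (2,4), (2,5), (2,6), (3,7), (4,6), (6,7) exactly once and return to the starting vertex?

Step 1: Find the degree of each vertex:
  deg(1) = 2
  deg(2) = 3
  deg(3) = 2
  deg(4) = 2
  deg(5) = 2
  deg(6) = 3
  deg(7) = 2

Step 2: Count vertices with odd degree:
  Odd-degree vertices: 2, 6 (2 total)

Step 3: Apply Euler's theorem:
  - Eulerian circuit exists iff graph is connected and all vertices have even degree
  - Eulerian path exists iff graph is connected and has 0 or 2 odd-degree vertices

Graph is connected with exactly 2 odd-degree vertices (2, 6).
Eulerian path exists (starting and ending at the odd-degree vertices), but no Eulerian circuit.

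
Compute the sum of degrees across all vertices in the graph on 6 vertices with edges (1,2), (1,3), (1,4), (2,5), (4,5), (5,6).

Step 1: Count edges incident to each vertex:
  deg(1) = 3 (neighbors: 2, 3, 4)
  deg(2) = 2 (neighbors: 1, 5)
  deg(3) = 1 (neighbors: 1)
  deg(4) = 2 (neighbors: 1, 5)
  deg(5) = 3 (neighbors: 2, 4, 6)
  deg(6) = 1 (neighbors: 5)

Step 2: Sum all degrees:
  3 + 2 + 1 + 2 + 3 + 1 = 12

Verification: sum of degrees = 2 * |E| = 2 * 6 = 12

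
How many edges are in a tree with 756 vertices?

A tree on n vertices always has exactly n - 1 edges.
For n = 756: edges = 756 - 1 = 755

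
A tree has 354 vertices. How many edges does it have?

A tree on n vertices always has exactly n - 1 edges.
For n = 354: edges = 354 - 1 = 353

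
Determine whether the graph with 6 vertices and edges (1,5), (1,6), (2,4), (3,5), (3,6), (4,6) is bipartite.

Step 1: Attempt 2-coloring using BFS:
  Start at vertex 1, assign color 0
  Color vertex 5 with color 1 (neighbor of 1)
  Color vertex 6 with color 1 (neighbor of 1)
  Color vertex 3 with color 0 (neighbor of 5)
  Color vertex 4 with color 0 (neighbor of 6)
  Color vertex 2 with color 1 (neighbor of 4)

Step 2: 2-coloring succeeded. No conflicts found.
  Set A (color 0): {1, 3, 4}
  Set B (color 1): {2, 5, 6}

The graph is bipartite with partition {1, 3, 4}, {2, 5, 6}.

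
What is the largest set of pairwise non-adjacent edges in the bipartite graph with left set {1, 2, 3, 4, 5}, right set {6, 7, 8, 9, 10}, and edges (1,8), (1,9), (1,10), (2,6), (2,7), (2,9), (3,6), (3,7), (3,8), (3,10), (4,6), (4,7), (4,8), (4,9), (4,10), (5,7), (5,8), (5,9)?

Step 1: List the neighbors of each left vertex:
  1: 8, 9, 10
  2: 6, 7, 9
  3: 6, 7, 8, 10
  4: 6, 7, 8, 9, 10
  5: 7, 8, 9

Step 2: Greedily match left vertices, then look for augmenting paths:
  Match 1 -- 8
  Match 2 -- 6
  Match 3 -- 10
  Match 4 -- 9
  Match 5 -- 7
  No augmenting path remains.

Step 3: Verify this is maximum:
  Matching size 5 = min(|L|, |R|) = min(5, 5), which is an upper bound, so this matching is maximum.

Maximum matching: {(1,8), (2,6), (3,10), (4,9), (5,7)}
Size: 5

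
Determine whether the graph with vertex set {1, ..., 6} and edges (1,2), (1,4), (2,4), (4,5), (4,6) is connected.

Step 1: Build adjacency list from edges:
  1: 2, 4
  2: 1, 4
  3: (none)
  4: 1, 2, 5, 6
  5: 4
  6: 4

Step 2: Run BFS/DFS from vertex 1:
  Visited: {1, 2, 4, 5, 6}
  Reached 5 of 6 vertices

Step 3: Only 5 of 6 vertices reached. Graph is disconnected.
Connected components: {1, 2, 4, 5, 6}, {3}
Answer: No, the graph is not connected (2 components).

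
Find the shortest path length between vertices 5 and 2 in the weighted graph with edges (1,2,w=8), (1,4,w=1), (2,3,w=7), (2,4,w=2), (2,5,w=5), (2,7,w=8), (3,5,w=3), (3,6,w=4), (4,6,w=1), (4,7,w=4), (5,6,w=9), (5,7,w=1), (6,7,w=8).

Step 1: Build adjacency list with weights:
  1: 2(w=8), 4(w=1)
  2: 1(w=8), 3(w=7), 4(w=2), 5(w=5), 7(w=8)
  3: 2(w=7), 5(w=3), 6(w=4)
  4: 1(w=1), 2(w=2), 6(w=1), 7(w=4)
  5: 2(w=5), 3(w=3), 6(w=9), 7(w=1)
  6: 3(w=4), 4(w=1), 5(w=9), 7(w=8)
  7: 2(w=8), 4(w=4), 5(w=1), 6(w=8)

Step 2: Apply Dijkstra's algorithm from vertex 5:
  Visit vertex 5 (distance=0)
    Update dist[2] = 5
    Update dist[3] = 3
    Update dist[6] = 9
    Update dist[7] = 1
  Visit vertex 7 (distance=1)
    Update dist[4] = 5
  Visit vertex 3 (distance=3)
    Update dist[6] = 7
  Visit vertex 2 (distance=5)
    Update dist[1] = 13

Step 3: Shortest path: 5 -> 2
Total weight: 5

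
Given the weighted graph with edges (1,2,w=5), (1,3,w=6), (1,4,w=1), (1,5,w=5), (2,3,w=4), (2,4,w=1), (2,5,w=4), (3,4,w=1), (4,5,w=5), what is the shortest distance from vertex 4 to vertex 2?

Step 1: Build adjacency list with weights:
  1: 2(w=5), 3(w=6), 4(w=1), 5(w=5)
  2: 1(w=5), 3(w=4), 4(w=1), 5(w=4)
  3: 1(w=6), 2(w=4), 4(w=1)
  4: 1(w=1), 2(w=1), 3(w=1), 5(w=5)
  5: 1(w=5), 2(w=4), 4(w=5)

Step 2: Apply Dijkstra's algorithm from vertex 4:
  Visit vertex 4 (distance=0)
    Update dist[1] = 1
    Update dist[2] = 1
    Update dist[3] = 1
    Update dist[5] = 5
  Visit vertex 1 (distance=1)
  Visit vertex 2 (distance=1)

Step 3: Shortest path: 4 -> 2
Total weight: 1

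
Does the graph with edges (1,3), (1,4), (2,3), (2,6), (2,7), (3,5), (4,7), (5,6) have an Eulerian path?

Step 1: Find the degree of each vertex:
  deg(1) = 2
  deg(2) = 3
  deg(3) = 3
  deg(4) = 2
  deg(5) = 2
  deg(6) = 2
  deg(7) = 2

Step 2: Count vertices with odd degree:
  Odd-degree vertices: 2, 3 (2 total)

Step 3: Apply Euler's theorem:
  - Eulerian circuit exists iff graph is connected and all vertices have even degree
  - Eulerian path exists iff graph is connected and has 0 or 2 odd-degree vertices

Graph is connected with exactly 2 odd-degree vertices (2, 3).
Eulerian path exists (starting and ending at the odd-degree vertices), but no Eulerian circuit.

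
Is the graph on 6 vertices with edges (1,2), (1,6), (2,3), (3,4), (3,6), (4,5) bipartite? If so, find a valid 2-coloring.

Step 1: Attempt 2-coloring using BFS:
  Start at vertex 1, assign color 0
  Color vertex 2 with color 1 (neighbor of 1)
  Color vertex 6 with color 1 (neighbor of 1)
  Color vertex 3 with color 0 (neighbor of 2)
  Color vertex 4 with color 1 (neighbor of 3)
  Color vertex 5 with color 0 (neighbor of 4)

Step 2: 2-coloring succeeded. No conflicts found.
  Set A (color 0): {1, 3, 5}
  Set B (color 1): {2, 4, 6}

The graph is bipartite with partition {1, 3, 5}, {2, 4, 6}.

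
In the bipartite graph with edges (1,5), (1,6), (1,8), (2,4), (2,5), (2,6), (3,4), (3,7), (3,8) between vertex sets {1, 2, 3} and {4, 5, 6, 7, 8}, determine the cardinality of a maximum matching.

Step 1: List the neighbors of each left vertex:
  1: 5, 6, 8
  2: 4, 5, 6
  3: 4, 7, 8

Step 2: Greedily match left vertices, then look for augmenting paths:
  Match 1 -- 5
  Match 2 -- 4
  Match 3 -- 7
  No augmenting path remains.

Step 3: Verify this is maximum:
  Matching size 3 = min(|L|, |R|) = min(3, 5), which is an upper bound, so this matching is maximum.

Maximum matching: {(1,5), (2,4), (3,7)}
Size: 3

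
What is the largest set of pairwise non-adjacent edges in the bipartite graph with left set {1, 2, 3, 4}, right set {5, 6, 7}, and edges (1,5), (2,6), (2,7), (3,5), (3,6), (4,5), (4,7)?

Step 1: List the neighbors of each left vertex:
  1: 5
  2: 6, 7
  3: 5, 6
  4: 5, 7

Step 2: Greedily match left vertices, then look for augmenting paths:
  Match 1 -- 5
  Match 2 -- 6
  Match 4 -- 7
  No augmenting path remains.

Step 3: Verify this is maximum:
  Matching size 3 = min(|L|, |R|) = min(4, 3), which is an upper bound, so this matching is maximum.

Maximum matching: {(1,5), (2,6), (4,7)}
Size: 3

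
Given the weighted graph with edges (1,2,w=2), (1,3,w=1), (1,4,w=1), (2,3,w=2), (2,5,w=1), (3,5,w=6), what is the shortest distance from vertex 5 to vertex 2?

Step 1: Build adjacency list with weights:
  1: 2(w=2), 3(w=1), 4(w=1)
  2: 1(w=2), 3(w=2), 5(w=1)
  3: 1(w=1), 2(w=2), 5(w=6)
  4: 1(w=1)
  5: 2(w=1), 3(w=6)

Step 2: Apply Dijkstra's algorithm from vertex 5:
  Visit vertex 5 (distance=0)
    Update dist[2] = 1
    Update dist[3] = 6
  Visit vertex 2 (distance=1)
    Update dist[1] = 3
    Update dist[3] = 3

Step 3: Shortest path: 5 -> 2
Total weight: 1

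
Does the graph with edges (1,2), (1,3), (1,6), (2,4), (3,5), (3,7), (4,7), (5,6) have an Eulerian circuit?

Step 1: Find the degree of each vertex:
  deg(1) = 3
  deg(2) = 2
  deg(3) = 3
  deg(4) = 2
  deg(5) = 2
  deg(6) = 2
  deg(7) = 2

Step 2: Count vertices with odd degree:
  Odd-degree vertices: 1, 3 (2 total)

Step 3: Apply Euler's theorem:
  - Eulerian circuit exists iff graph is connected and all vertices have even degree
  - Eulerian path exists iff graph is connected and has 0 or 2 odd-degree vertices

Graph is connected with exactly 2 odd-degree vertices (1, 3).
Eulerian path exists (starting and ending at the odd-degree vertices), but no Eulerian circuit.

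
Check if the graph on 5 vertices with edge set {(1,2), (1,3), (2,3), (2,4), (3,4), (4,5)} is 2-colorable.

Step 1: Attempt 2-coloring using BFS:
  Start at vertex 1, assign color 0
  Color vertex 2 with color 1 (neighbor of 1)
  Color vertex 3 with color 1 (neighbor of 1)

Step 2: Conflict found! Vertices 2 and 3 are adjacent but have the same color.
This means the graph contains an odd cycle.

The graph is NOT bipartite.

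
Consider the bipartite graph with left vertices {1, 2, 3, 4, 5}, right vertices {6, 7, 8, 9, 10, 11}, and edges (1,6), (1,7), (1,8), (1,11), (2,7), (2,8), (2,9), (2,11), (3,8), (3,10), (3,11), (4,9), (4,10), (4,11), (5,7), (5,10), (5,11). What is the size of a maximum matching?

Step 1: List the neighbors of each left vertex:
  1: 6, 7, 8, 11
  2: 7, 8, 9, 11
  3: 8, 10, 11
  4: 9, 10, 11
  5: 7, 10, 11

Step 2: Greedily match left vertices, then look for augmenting paths:
  Match 1 -- 6
  Match 2 -- 7
  Match 3 -- 8
  Match 4 -- 9
  Match 5 -- 10
  No augmenting path remains.

Step 3: Verify this is maximum:
  Matching size 5 = min(|L|, |R|) = min(5, 6), which is an upper bound, so this matching is maximum.

Maximum matching: {(1,6), (2,7), (3,8), (4,9), (5,10)}
Size: 5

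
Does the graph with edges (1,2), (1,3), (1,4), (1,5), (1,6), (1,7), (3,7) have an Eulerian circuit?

Step 1: Find the degree of each vertex:
  deg(1) = 6
  deg(2) = 1
  deg(3) = 2
  deg(4) = 1
  deg(5) = 1
  deg(6) = 1
  deg(7) = 2

Step 2: Count vertices with odd degree:
  Odd-degree vertices: 2, 4, 5, 6 (4 total)

Step 3: Apply Euler's theorem:
  - Eulerian circuit exists iff graph is connected and all vertices have even degree
  - Eulerian path exists iff graph is connected and has 0 or 2 odd-degree vertices

Graph has 4 odd-degree vertices (need 0 or 2).
Neither Eulerian path nor Eulerian circuit exists.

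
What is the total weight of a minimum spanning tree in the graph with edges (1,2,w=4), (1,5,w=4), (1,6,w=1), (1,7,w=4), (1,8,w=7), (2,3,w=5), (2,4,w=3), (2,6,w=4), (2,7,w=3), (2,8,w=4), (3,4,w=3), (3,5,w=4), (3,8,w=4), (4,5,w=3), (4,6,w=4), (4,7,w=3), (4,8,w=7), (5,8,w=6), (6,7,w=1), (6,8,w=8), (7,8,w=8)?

Apply Kruskal's algorithm (sort edges by weight, add if no cycle):

Sorted edges by weight:
  (1,6) w=1
  (6,7) w=1
  (2,4) w=3
  (2,7) w=3
  (3,4) w=3
  (4,5) w=3
  (4,7) w=3
  (1,2) w=4
  (1,7) w=4
  (1,5) w=4
  (2,6) w=4
  (2,8) w=4
  (3,5) w=4
  (3,8) w=4
  (4,6) w=4
  (2,3) w=5
  (5,8) w=6
  (1,8) w=7
  (4,8) w=7
  (6,8) w=8
  (7,8) w=8

Add edge (1,6) w=1 -- no cycle. Running total: 1
Add edge (6,7) w=1 -- no cycle. Running total: 2
Add edge (2,4) w=3 -- no cycle. Running total: 5
Add edge (2,7) w=3 -- no cycle. Running total: 8
Add edge (3,4) w=3 -- no cycle. Running total: 11
Add edge (4,5) w=3 -- no cycle. Running total: 14
Skip edge (4,7) w=3 -- would create cycle
Skip edge (1,2) w=4 -- would create cycle
Skip edge (1,7) w=4 -- would create cycle
Skip edge (1,5) w=4 -- would create cycle
Skip edge (2,6) w=4 -- would create cycle
Add edge (2,8) w=4 -- no cycle. Running total: 18

MST edges: (1,6,w=1), (6,7,w=1), (2,4,w=3), (2,7,w=3), (3,4,w=3), (4,5,w=3), (2,8,w=4)
Total MST weight: 1 + 1 + 3 + 3 + 3 + 3 + 4 = 18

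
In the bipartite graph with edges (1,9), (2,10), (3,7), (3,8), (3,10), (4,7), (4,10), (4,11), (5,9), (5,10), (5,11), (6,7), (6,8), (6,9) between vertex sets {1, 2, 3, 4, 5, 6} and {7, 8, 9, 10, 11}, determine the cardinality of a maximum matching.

Step 1: List the neighbors of each left vertex:
  1: 9
  2: 10
  3: 7, 8, 10
  4: 7, 10, 11
  5: 9, 10, 11
  6: 7, 8, 9

Step 2: Greedily match left vertices, then look for augmenting paths:
  Match 1 -- 9
  Match 2 -- 10
  Match 3 -- 7
  Match 4 -- 11
  Match 6 -- 8
  No augmenting path remains.

Step 3: Verify this is maximum:
  Matching size 5 = min(|L|, |R|) = min(6, 5), which is an upper bound, so this matching is maximum.

Maximum matching: {(1,9), (2,10), (3,7), (4,11), (6,8)}
Size: 5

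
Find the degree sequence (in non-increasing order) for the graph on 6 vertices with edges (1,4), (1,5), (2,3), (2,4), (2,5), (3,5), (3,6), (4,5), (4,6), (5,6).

Step 1: Count edges incident to each vertex:
  deg(1) = 2 (neighbors: 4, 5)
  deg(2) = 3 (neighbors: 3, 4, 5)
  deg(3) = 3 (neighbors: 2, 5, 6)
  deg(4) = 4 (neighbors: 1, 2, 5, 6)
  deg(5) = 5 (neighbors: 1, 2, 3, 4, 6)
  deg(6) = 3 (neighbors: 3, 4, 5)

Step 2: Sort degrees in non-increasing order:
  Degrees: [2, 3, 3, 4, 5, 3] -> sorted: [5, 4, 3, 3, 3, 2]

Degree sequence: [5, 4, 3, 3, 3, 2]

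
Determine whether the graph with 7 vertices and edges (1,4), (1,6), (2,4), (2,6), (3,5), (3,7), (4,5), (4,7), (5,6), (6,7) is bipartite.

Step 1: Attempt 2-coloring using BFS:
  Start at vertex 1, assign color 0
  Color vertex 4 with color 1 (neighbor of 1)
  Color vertex 6 with color 1 (neighbor of 1)
  Color vertex 2 with color 0 (neighbor of 4)
  Color vertex 5 with color 0 (neighbor of 4)
  Color vertex 7 with color 0 (neighbor of 4)
  Color vertex 3 with color 1 (neighbor of 5)

Step 2: 2-coloring succeeded. No conflicts found.
  Set A (color 0): {1, 2, 5, 7}
  Set B (color 1): {3, 4, 6}

The graph is bipartite with partition {1, 2, 5, 7}, {3, 4, 6}.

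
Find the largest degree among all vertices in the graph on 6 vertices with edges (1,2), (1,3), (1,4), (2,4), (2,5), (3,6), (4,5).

Step 1: Count edges incident to each vertex:
  deg(1) = 3 (neighbors: 2, 3, 4)
  deg(2) = 3 (neighbors: 1, 4, 5)
  deg(3) = 2 (neighbors: 1, 6)
  deg(4) = 3 (neighbors: 1, 2, 5)
  deg(5) = 2 (neighbors: 2, 4)
  deg(6) = 1 (neighbors: 3)

Step 2: Find maximum:
  max(3, 3, 2, 3, 2, 1) = 3 (vertex 1)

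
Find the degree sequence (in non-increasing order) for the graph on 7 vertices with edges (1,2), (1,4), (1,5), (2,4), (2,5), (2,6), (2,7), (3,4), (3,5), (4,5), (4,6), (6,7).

Step 1: Count edges incident to each vertex:
  deg(1) = 3 (neighbors: 2, 4, 5)
  deg(2) = 5 (neighbors: 1, 4, 5, 6, 7)
  deg(3) = 2 (neighbors: 4, 5)
  deg(4) = 5 (neighbors: 1, 2, 3, 5, 6)
  deg(5) = 4 (neighbors: 1, 2, 3, 4)
  deg(6) = 3 (neighbors: 2, 4, 7)
  deg(7) = 2 (neighbors: 2, 6)

Step 2: Sort degrees in non-increasing order:
  Degrees: [3, 5, 2, 5, 4, 3, 2] -> sorted: [5, 5, 4, 3, 3, 2, 2]

Degree sequence: [5, 5, 4, 3, 3, 2, 2]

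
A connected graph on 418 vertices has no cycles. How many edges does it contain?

A tree on n vertices always has exactly n - 1 edges.
For n = 418: edges = 418 - 1 = 417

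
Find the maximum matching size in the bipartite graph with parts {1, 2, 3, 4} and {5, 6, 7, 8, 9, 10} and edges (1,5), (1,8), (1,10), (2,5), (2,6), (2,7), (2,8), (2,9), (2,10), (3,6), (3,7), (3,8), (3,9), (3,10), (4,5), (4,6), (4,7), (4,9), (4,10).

Step 1: List the neighbors of each left vertex:
  1: 5, 8, 10
  2: 5, 6, 7, 8, 9, 10
  3: 6, 7, 8, 9, 10
  4: 5, 6, 7, 9, 10

Step 2: Greedily match left vertices, then look for augmenting paths:
  Match 1 -- 5
  Match 2 -- 6
  Match 3 -- 7
  Match 4 -- 9
  No augmenting path remains.

Step 3: Verify this is maximum:
  Matching size 4 = min(|L|, |R|) = min(4, 6), which is an upper bound, so this matching is maximum.

Maximum matching: {(1,5), (2,6), (3,7), (4,9)}
Size: 4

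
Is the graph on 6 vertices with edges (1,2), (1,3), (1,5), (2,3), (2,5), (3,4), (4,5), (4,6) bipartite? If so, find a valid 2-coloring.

Step 1: Attempt 2-coloring using BFS:
  Start at vertex 1, assign color 0
  Color vertex 2 with color 1 (neighbor of 1)
  Color vertex 3 with color 1 (neighbor of 1)
  Color vertex 5 with color 1 (neighbor of 1)

Step 2: Conflict found! Vertices 2 and 3 are adjacent but have the same color.
This means the graph contains an odd cycle.

The graph is NOT bipartite.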